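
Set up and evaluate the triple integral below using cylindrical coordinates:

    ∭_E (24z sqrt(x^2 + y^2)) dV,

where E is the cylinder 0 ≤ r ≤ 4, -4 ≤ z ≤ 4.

In cylindrical coordinates, x = r cos(θ), y = r sin(θ), z = z, and dV = r dr dθ dz.

The integrand becomes 24r z, so

    ∭_E (24z sqrt(x^2 + y^2)) dV = ∫_{0}^{2π} ∫_{0}^{4} ∫_{-4}^{4} (24r z) · r dz dr dθ.

Inner (z): 0.
Middle (r from 0 to 4): 0.
Outer (θ): 0.

Therefore the triple integral equals 0.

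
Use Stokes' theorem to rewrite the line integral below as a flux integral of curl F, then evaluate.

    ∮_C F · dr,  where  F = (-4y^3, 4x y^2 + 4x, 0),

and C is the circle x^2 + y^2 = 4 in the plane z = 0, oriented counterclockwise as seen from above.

Let S be the flat disk x^2 + y^2 ≤ 4 in the plane z = 0, with upward unit normal n̂ = ẑ. By Stokes' theorem,

    ∮_C F · dr = ∬_S (∇ × F) · n̂ dS = ∬_D (curl F)_z dA,

where D is the disk x^2 + y^2 ≤ 4.

Compute the curl of F = (-4y^3, 4x y^2 + 4x, 0):
    (∇ × F)_x = ∂F_z/∂y - ∂F_y/∂z = 0,
    (∇ × F)_y = ∂F_x/∂z - ∂F_z/∂x = 0,
    (∇ × F)_z = ∂F_y/∂x - ∂F_x/∂y = 16y^2 + 4.

On z = 0, (curl F)_z = 16y^2 + 4.

Convert to polar (x = r cos θ, y = r sin θ, dA = r dr dθ); the integrand becomes 16r^2sin(θ)^2 + 4, so

    ∬_D (curl F)_z dA = ∫_0^{2π} ∫_0^{2} (16r^2sin(θ)^2 + 4) · r dr dθ.

Inner (r from 0 to 2): 64sin(θ)^2 + 8.
Outer (θ from 0 to 2π): 80π.

Therefore ∮_C F · dr = 80π.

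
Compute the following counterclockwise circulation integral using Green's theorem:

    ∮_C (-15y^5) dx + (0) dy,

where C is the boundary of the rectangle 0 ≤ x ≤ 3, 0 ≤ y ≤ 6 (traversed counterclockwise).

Green's theorem converts the closed line integral into a double integral over the enclosed region D:

    ∮_C P dx + Q dy = ∬_D (∂Q/∂x - ∂P/∂y) dA.

Here P = -15y^5, Q = 0, so

    ∂Q/∂x = 0,    ∂P/∂y = -75y^4,
    ∂Q/∂x - ∂P/∂y = 75y^4.

D is the region 0 ≤ x ≤ 3, 0 ≤ y ≤ 6. Evaluating the double integral:

    ∬_D (75y^4) dA = ∫_0^{3} ∫_0^{6} (75y^4) dy dx.

Inner (y from 0 to 6): 116640.
Outer (x from 0 to 3): 349920.

Therefore ∮_C P dx + Q dy = 349920.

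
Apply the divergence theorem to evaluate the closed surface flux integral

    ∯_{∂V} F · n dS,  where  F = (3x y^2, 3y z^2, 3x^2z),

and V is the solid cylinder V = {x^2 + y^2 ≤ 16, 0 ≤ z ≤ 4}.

By the divergence theorem,

    ∯_{∂V} F · n dS = ∭_V (∇ · F) dV.

Compute the divergence:
    ∇ · F = ∂F_x/∂x + ∂F_y/∂y + ∂F_z/∂z = 3y^2 + 3z^2 + 3x^2 = 3x^2 + 3y^2 + 3z^2.

In cylindrical coordinates, x = r cos(θ), y = r sin(θ), z = z, dV = r dr dθ dz, with 0 ≤ r ≤ 4, 0 ≤ θ ≤ 2π, 0 ≤ z ≤ 4.

The integrand, after substitution and multiplying by the volume element, becomes (3r^2 + 3z^2) · r, so

    ∭_V (∇·F) dV = ∫_0^{2π} ∫_0^{4} ∫_0^{4} (3r^2 + 3z^2) · r dz dr dθ.

Inner (z from 0 to 4): 12r^3 + 64r.
Middle (r from 0 to 4): 1280.
Outer (θ from 0 to 2π): 2560π.

Therefore ∯_{∂V} F · n dS = 2560π.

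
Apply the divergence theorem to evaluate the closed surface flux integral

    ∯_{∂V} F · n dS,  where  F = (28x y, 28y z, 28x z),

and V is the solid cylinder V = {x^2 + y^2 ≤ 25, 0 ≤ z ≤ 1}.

By the divergence theorem,

    ∯_{∂V} F · n dS = ∭_V (∇ · F) dV.

Compute the divergence:
    ∇ · F = ∂F_x/∂x + ∂F_y/∂y + ∂F_z/∂z = 28y + 28z + 28x = 28x + 28y + 28z.

In cylindrical coordinates, x = r cos(θ), y = r sin(θ), z = z, dV = r dr dθ dz, with 0 ≤ r ≤ 5, 0 ≤ θ ≤ 2π, 0 ≤ z ≤ 1.

The integrand, after substitution and multiplying by the volume element, becomes (28sqrt(2)r sin(θ + π/4) + 28z) · r, so

    ∭_V (∇·F) dV = ∫_0^{2π} ∫_0^{5} ∫_0^{1} (28sqrt(2)r sin(θ + π/4) + 28z) · r dz dr dθ.

Inner (z from 0 to 1): 14r (2sqrt(2)r sin(θ + π/4) + 1).
Middle (r from 0 to 5): 3500sqrt(2)sin(θ + π/4)/3 + 175.
Outer (θ from 0 to 2π): 350π.

Therefore ∯_{∂V} F · n dS = 350π.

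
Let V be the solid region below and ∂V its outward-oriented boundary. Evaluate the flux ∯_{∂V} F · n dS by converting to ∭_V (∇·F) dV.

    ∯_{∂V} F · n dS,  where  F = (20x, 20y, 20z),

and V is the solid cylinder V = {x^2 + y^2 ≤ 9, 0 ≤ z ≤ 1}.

By the divergence theorem,

    ∯_{∂V} F · n dS = ∭_V (∇ · F) dV.

Compute the divergence:
    ∇ · F = ∂F_x/∂x + ∂F_y/∂y + ∂F_z/∂z = 20 + 20 + 20 = 60.

In cylindrical coordinates, x = r cos(θ), y = r sin(θ), z = z, dV = r dr dθ dz, with 0 ≤ r ≤ 3, 0 ≤ θ ≤ 2π, 0 ≤ z ≤ 1.

The integrand, after substitution and multiplying by the volume element, becomes (60) · r, so

    ∭_V (∇·F) dV = ∫_0^{2π} ∫_0^{3} ∫_0^{1} (60) · r dz dr dθ.

Inner (z from 0 to 1): 60r.
Middle (r from 0 to 3): 270.
Outer (θ from 0 to 2π): 540π.

Therefore ∯_{∂V} F · n dS = 540π.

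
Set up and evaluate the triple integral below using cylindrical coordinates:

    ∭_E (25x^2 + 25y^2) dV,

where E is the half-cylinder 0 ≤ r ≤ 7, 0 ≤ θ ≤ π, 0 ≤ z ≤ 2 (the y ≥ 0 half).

In cylindrical coordinates, x = r cos(θ), y = r sin(θ), z = z, and dV = r dr dθ dz.

The integrand becomes 25r^2, so

    ∭_E (25x^2 + 25y^2) dV = ∫_{0}^{π} ∫_{0}^{7} ∫_{0}^{2} (25r^2) · r dz dr dθ.

Inner (z): 50r^3.
Middle (r from 0 to 7): 60025/2.
Outer (θ): 60025π/2.

Therefore the triple integral equals 60025π/2.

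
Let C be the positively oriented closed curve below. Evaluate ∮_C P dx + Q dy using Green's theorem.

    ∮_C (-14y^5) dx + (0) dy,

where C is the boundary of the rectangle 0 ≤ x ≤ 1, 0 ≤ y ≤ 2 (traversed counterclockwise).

Green's theorem converts the closed line integral into a double integral over the enclosed region D:

    ∮_C P dx + Q dy = ∬_D (∂Q/∂x - ∂P/∂y) dA.

Here P = -14y^5, Q = 0, so

    ∂Q/∂x = 0,    ∂P/∂y = -70y^4,
    ∂Q/∂x - ∂P/∂y = 70y^4.

D is the region 0 ≤ x ≤ 1, 0 ≤ y ≤ 2. Evaluating the double integral:

    ∬_D (70y^4) dA = ∫_0^{1} ∫_0^{2} (70y^4) dy dx.

Inner (y from 0 to 2): 448.
Outer (x from 0 to 1): 448.

Therefore ∮_C P dx + Q dy = 448.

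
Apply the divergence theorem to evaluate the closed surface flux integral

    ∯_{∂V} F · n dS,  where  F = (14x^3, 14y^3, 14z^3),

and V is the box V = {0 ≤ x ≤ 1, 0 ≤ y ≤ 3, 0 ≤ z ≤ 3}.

By the divergence theorem,

    ∯_{∂V} F · n dS = ∭_V (∇ · F) dV.

Compute the divergence:
    ∇ · F = ∂F_x/∂x + ∂F_y/∂y + ∂F_z/∂z = 42x^2 + 42y^2 + 42z^2.

V is a rectangular box, so dV = dx dy dz with 0 ≤ x ≤ 1, 0 ≤ y ≤ 3, 0 ≤ z ≤ 3.

Integrate (42x^2 + 42y^2 + 42z^2) over V as an iterated integral:

    ∭_V (∇·F) dV = ∫_0^{1} ∫_0^{3} ∫_0^{3} (42x^2 + 42y^2 + 42z^2) dz dy dx.

Inner (z from 0 to 3): 126x^2 + 126y^2 + 378.
Middle (y from 0 to 3): 378x^2 + 2268.
Outer (x from 0 to 1): 2394.

Therefore ∯_{∂V} F · n dS = 2394.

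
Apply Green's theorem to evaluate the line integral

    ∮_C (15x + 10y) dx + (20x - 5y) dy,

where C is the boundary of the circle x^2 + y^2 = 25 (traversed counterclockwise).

Green's theorem converts the closed line integral into a double integral over the enclosed region D:

    ∮_C P dx + Q dy = ∬_D (∂Q/∂x - ∂P/∂y) dA.

Here P = 15x + 10y, Q = 20x - 5y, so

    ∂Q/∂x = 20,    ∂P/∂y = 10,
    ∂Q/∂x - ∂P/∂y = 10.

D is the region x^2 + y^2 ≤ 25. Evaluating the double integral:

In polar coordinates (x = r cos θ, y = r sin θ, dA = r dr dθ) the integrand becomes 10, so

    ∬_D (10) dA = ∫_0^{2π} ∫_0^{5} (10) · r dr dθ.

Inner (r from 0 to 5): 125.
Outer (θ from 0 to 2π): 250π.

Therefore ∮_C P dx + Q dy = 250π.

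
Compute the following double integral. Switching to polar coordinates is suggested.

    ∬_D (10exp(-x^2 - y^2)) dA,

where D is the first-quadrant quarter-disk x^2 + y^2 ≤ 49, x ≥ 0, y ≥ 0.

The region D is 0 ≤ r ≤ 7, 0 ≤ θ ≤ π/2 in polar coordinates, where x = r cos(θ), y = r sin(θ), and dA = r dr dθ.

Under the substitution, the integrand becomes 10exp(-r^2), so

    ∬_D (10exp(-x^2 - y^2)) dA = ∫_{0}^{π/2} ∫_{0}^{7} (10exp(-r^2)) · r dr dθ.

Inner integral (in r): ∫_{0}^{7} (10exp(-r^2)) · r dr = 5 - 5exp(-49).

Outer integral (in θ): ∫_{0}^{π/2} (5 - 5exp(-49)) dθ = -5π (1 - exp(49))exp(-49)/2.

Therefore ∬_D (10exp(-x^2 - y^2)) dA = -5π (1 - exp(49))exp(-49)/2.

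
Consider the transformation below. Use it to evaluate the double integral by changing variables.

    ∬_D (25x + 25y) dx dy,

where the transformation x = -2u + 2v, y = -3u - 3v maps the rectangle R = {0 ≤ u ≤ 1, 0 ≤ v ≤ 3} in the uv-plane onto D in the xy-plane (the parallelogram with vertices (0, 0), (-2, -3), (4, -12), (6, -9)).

Compute the Jacobian determinant of (x, y) with respect to (u, v):

    ∂(x,y)/∂(u,v) = | -2  2 | = (-2)(-3) - (2)(-3) = 12.
                   | -3  -3 |

Its absolute value is |J| = 12 (the area scaling factor).

Substituting x = -2u + 2v, y = -3u - 3v into the integrand,

    25x + 25y → -125u - 25v,

so the integral becomes

    ∬_R (-125u - 25v) · |J| du dv = ∫_0^1 ∫_0^3 (-1500u - 300v) dv du.

Inner (v): -4500u - 1350.
Outer (u): -3600.

Therefore ∬_D (25x + 25y) dx dy = -3600.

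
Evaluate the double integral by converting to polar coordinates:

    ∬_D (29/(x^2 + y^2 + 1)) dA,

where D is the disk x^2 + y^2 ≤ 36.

The region D is 0 ≤ r ≤ 6, 0 ≤ θ ≤ 2π in polar coordinates, where x = r cos(θ), y = r sin(θ), and dA = r dr dθ.

Under the substitution, the integrand becomes 29/(r^2 + 1), so

    ∬_D (29/(x^2 + y^2 + 1)) dA = ∫_{0}^{2π} ∫_{0}^{6} (29/(r^2 + 1)) · r dr dθ.

Inner integral (in r): ∫_{0}^{6} (29/(r^2 + 1)) · r dr = 29log(37)/2.

Outer integral (in θ): ∫_{0}^{2π} (29log(37)/2) dθ = 29π log(37).

Therefore ∬_D (29/(x^2 + y^2 + 1)) dA = 29π log(37).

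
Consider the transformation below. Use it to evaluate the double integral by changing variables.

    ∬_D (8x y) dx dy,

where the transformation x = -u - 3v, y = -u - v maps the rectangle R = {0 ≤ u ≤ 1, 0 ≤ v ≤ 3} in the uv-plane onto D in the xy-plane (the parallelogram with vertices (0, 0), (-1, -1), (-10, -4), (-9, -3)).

Compute the Jacobian determinant of (x, y) with respect to (u, v):

    ∂(x,y)/∂(u,v) = | -1  -3 | = (-1)(-1) - (-3)(-1) = -2.
                   | -1  -1 |

Its absolute value is |J| = 2 (the area scaling factor).

Substituting x = -u - 3v, y = -u - v into the integrand,

    8x y → 8u^2 + 32u v + 24v^2,

so the integral becomes

    ∬_R (8u^2 + 32u v + 24v^2) · |J| du dv = ∫_0^1 ∫_0^3 (16u^2 + 64u v + 48v^2) dv du.

Inner (v): 48u^2 + 288u + 432.
Outer (u): 592.

Therefore ∬_D (8x y) dx dy = 592.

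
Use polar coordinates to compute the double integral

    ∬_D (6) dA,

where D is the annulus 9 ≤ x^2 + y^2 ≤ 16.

The region D is 3 ≤ r ≤ 4, 0 ≤ θ ≤ 2π in polar coordinates, where x = r cos(θ), y = r sin(θ), and dA = r dr dθ.

Under the substitution, the integrand becomes 6, so

    ∬_D (6) dA = ∫_{0}^{2π} ∫_{3}^{4} (6) · r dr dθ.

Inner integral (in r): ∫_{3}^{4} (6) · r dr = 21.

Outer integral (in θ): ∫_{0}^{2π} (21) dθ = 42π.

Therefore ∬_D (6) dA = 42π.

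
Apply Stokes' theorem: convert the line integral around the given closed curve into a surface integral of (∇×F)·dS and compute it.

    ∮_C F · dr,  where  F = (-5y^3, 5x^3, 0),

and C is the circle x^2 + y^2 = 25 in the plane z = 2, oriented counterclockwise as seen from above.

Let S be the flat disk x^2 + y^2 ≤ 25 in the plane z = 2, with upward unit normal n̂ = ẑ. By Stokes' theorem,

    ∮_C F · dr = ∬_S (∇ × F) · n̂ dS = ∬_D (curl F)_z dA,

where D is the disk x^2 + y^2 ≤ 25.

Compute the curl of F = (-5y^3, 5x^3, 0):
    (∇ × F)_x = ∂F_z/∂y - ∂F_y/∂z = 0,
    (∇ × F)_y = ∂F_x/∂z - ∂F_z/∂x = 0,
    (∇ × F)_z = ∂F_y/∂x - ∂F_x/∂y = 15x^2 + 15y^2.

On z = 2, (curl F)_z = 15x^2 + 15y^2.

Convert to polar (x = r cos θ, y = r sin θ, dA = r dr dθ); the integrand becomes 15r^2, so

    ∬_D (curl F)_z dA = ∫_0^{2π} ∫_0^{5} (15r^2) · r dr dθ.

Inner (r from 0 to 5): 9375/4.
Outer (θ from 0 to 2π): 9375π/2.

Therefore ∮_C F · dr = 9375π/2.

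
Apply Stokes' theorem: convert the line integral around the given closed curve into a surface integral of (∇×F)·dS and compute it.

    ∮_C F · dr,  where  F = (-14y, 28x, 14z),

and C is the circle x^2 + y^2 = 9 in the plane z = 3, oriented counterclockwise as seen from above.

Let S be the flat disk x^2 + y^2 ≤ 9 in the plane z = 3, with upward unit normal n̂ = ẑ. By Stokes' theorem,

    ∮_C F · dr = ∬_S (∇ × F) · n̂ dS = ∬_D (curl F)_z dA,

where D is the disk x^2 + y^2 ≤ 9.

Compute the curl of F = (-14y, 28x, 14z):
    (∇ × F)_x = ∂F_z/∂y - ∂F_y/∂z = 0,
    (∇ × F)_y = ∂F_x/∂z - ∂F_z/∂x = 0,
    (∇ × F)_z = ∂F_y/∂x - ∂F_x/∂y = 42.

On z = 3, (curl F)_z = 42.

Convert to polar (x = r cos θ, y = r sin θ, dA = r dr dθ); the integrand becomes 42, so

    ∬_D (curl F)_z dA = ∫_0^{2π} ∫_0^{3} (42) · r dr dθ.

Inner (r from 0 to 3): 189.
Outer (θ from 0 to 2π): 378π.

Therefore ∮_C F · dr = 378π.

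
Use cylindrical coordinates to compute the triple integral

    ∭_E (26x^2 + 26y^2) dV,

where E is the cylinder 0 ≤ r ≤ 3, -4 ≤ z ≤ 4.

In cylindrical coordinates, x = r cos(θ), y = r sin(θ), z = z, and dV = r dr dθ dz.

The integrand becomes 26r^2, so

    ∭_E (26x^2 + 26y^2) dV = ∫_{0}^{2π} ∫_{0}^{3} ∫_{-4}^{4} (26r^2) · r dz dr dθ.

Inner (z): 208r^3.
Middle (r from 0 to 3): 4212.
Outer (θ): 8424π.

Therefore the triple integral equals 8424π.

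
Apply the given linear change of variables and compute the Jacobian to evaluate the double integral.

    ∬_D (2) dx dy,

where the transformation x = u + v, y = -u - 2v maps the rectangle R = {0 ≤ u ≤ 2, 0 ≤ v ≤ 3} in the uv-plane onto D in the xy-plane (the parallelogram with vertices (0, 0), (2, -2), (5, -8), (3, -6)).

Compute the Jacobian determinant of (x, y) with respect to (u, v):

    ∂(x,y)/∂(u,v) = | 1  1 | = (1)(-2) - (1)(-1) = -1.
                   | -1  -2 |

Its absolute value is |J| = 1 (the area scaling factor).

Substituting x = u + v, y = -u - 2v into the integrand,

    2 → 2,

so the integral becomes

    ∬_R (2) · |J| du dv = ∫_0^2 ∫_0^3 (2) dv du.

Inner (v): 6.
Outer (u): 12.

Therefore ∬_D (2) dx dy = 12.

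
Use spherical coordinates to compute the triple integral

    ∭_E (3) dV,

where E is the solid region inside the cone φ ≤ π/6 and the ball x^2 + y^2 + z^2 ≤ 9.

In spherical coordinates, x = ρ sin(φ) cos(θ), y = ρ sin(φ) sin(θ), z = ρ cos(φ), and dV = ρ^2 sin(φ) dρ dφ dθ.

The integrand becomes 3, so

    ∭_E (3) dV = ∫_{0}^{2π} ∫_{0}^{π/6} ∫_{0}^{3} (3) · ρ^2 sin(φ) dρ dφ dθ.

Inner (ρ): 27sin(φ).
Middle (φ): 27 - 27sqrt(3)/2.
Outer (θ): 27π (2 - sqrt(3)).

Therefore the triple integral equals 27π (2 - sqrt(3)).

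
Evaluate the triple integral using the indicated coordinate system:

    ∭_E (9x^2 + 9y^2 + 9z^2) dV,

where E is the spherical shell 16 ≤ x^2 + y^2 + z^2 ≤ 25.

In spherical coordinates, x = ρ sin(φ) cos(θ), y = ρ sin(φ) sin(θ), z = ρ cos(φ), and dV = ρ^2 sin(φ) dρ dφ dθ.

The integrand becomes 9ρ^2, so

    ∭_E (9x^2 + 9y^2 + 9z^2) dV = ∫_{0}^{2π} ∫_{0}^{π} ∫_{4}^{5} (9ρ^2) · ρ^2 sin(φ) dρ dφ dθ.

Inner (ρ): 18909sin(φ)/5.
Middle (φ): 37818/5.
Outer (θ): 75636π/5.

Therefore the triple integral equals 75636π/5.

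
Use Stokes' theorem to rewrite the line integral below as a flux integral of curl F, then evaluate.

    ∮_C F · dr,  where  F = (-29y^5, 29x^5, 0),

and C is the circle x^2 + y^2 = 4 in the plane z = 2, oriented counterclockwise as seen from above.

Let S be the flat disk x^2 + y^2 ≤ 4 in the plane z = 2, with upward unit normal n̂ = ẑ. By Stokes' theorem,

    ∮_C F · dr = ∬_S (∇ × F) · n̂ dS = ∬_D (curl F)_z dA,

where D is the disk x^2 + y^2 ≤ 4.

Compute the curl of F = (-29y^5, 29x^5, 0):
    (∇ × F)_x = ∂F_z/∂y - ∂F_y/∂z = 0,
    (∇ × F)_y = ∂F_x/∂z - ∂F_z/∂x = 0,
    (∇ × F)_z = ∂F_y/∂x - ∂F_x/∂y = 145x^4 + 145y^4.

On z = 2, (curl F)_z = 145x^4 + 145y^4.

Convert to polar (x = r cos θ, y = r sin θ, dA = r dr dθ); the integrand becomes 145r^4(sin(θ)^4 + cos(θ)^4), so

    ∬_D (curl F)_z dA = ∫_0^{2π} ∫_0^{2} (145r^4(sin(θ)^4 + cos(θ)^4)) · r dr dθ.

Inner (r from 0 to 2): 4640sin(θ)^4/3 + 4640cos(θ)^4/3.
Outer (θ from 0 to 2π): 2320π.

Therefore ∮_C F · dr = 2320π.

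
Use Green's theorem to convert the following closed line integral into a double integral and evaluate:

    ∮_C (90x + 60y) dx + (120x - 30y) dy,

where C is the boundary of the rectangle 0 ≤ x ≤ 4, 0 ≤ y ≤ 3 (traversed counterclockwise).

Green's theorem converts the closed line integral into a double integral over the enclosed region D:

    ∮_C P dx + Q dy = ∬_D (∂Q/∂x - ∂P/∂y) dA.

Here P = 90x + 60y, Q = 120x - 30y, so

    ∂Q/∂x = 120,    ∂P/∂y = 60,
    ∂Q/∂x - ∂P/∂y = 60.

D is the region 0 ≤ x ≤ 4, 0 ≤ y ≤ 3. Evaluating the double integral:

    ∬_D (60) dA = ∫_0^{4} ∫_0^{3} (60) dy dx.

Inner (y from 0 to 3): 180.
Outer (x from 0 to 4): 720.

Therefore ∮_C P dx + Q dy = 720.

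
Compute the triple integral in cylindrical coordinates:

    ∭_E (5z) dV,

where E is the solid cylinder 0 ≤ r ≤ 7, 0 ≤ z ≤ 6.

In cylindrical coordinates, x = r cos(θ), y = r sin(θ), z = z, and dV = r dr dθ dz.

The integrand becomes 5z, so

    ∭_E (5z) dV = ∫_{0}^{2π} ∫_{0}^{7} ∫_{0}^{6} (5z) · r dz dr dθ.

Inner (z): 90r.
Middle (r from 0 to 7): 2205.
Outer (θ): 4410π.

Therefore the triple integral equals 4410π.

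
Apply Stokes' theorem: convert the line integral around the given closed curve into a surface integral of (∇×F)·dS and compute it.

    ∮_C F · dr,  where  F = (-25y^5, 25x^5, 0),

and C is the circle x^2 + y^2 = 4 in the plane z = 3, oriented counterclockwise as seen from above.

Let S be the flat disk x^2 + y^2 ≤ 4 in the plane z = 3, with upward unit normal n̂ = ẑ. By Stokes' theorem,

    ∮_C F · dr = ∬_S (∇ × F) · n̂ dS = ∬_D (curl F)_z dA,

where D is the disk x^2 + y^2 ≤ 4.

Compute the curl of F = (-25y^5, 25x^5, 0):
    (∇ × F)_x = ∂F_z/∂y - ∂F_y/∂z = 0,
    (∇ × F)_y = ∂F_x/∂z - ∂F_z/∂x = 0,
    (∇ × F)_z = ∂F_y/∂x - ∂F_x/∂y = 125x^4 + 125y^4.

On z = 3, (curl F)_z = 125x^4 + 125y^4.

Convert to polar (x = r cos θ, y = r sin θ, dA = r dr dθ); the integrand becomes 125r^4(sin(θ)^4 + cos(θ)^4), so

    ∬_D (curl F)_z dA = ∫_0^{2π} ∫_0^{2} (125r^4(sin(θ)^4 + cos(θ)^4)) · r dr dθ.

Inner (r from 0 to 2): 4000sin(θ)^4/3 + 4000cos(θ)^4/3.
Outer (θ from 0 to 2π): 2000π.

Therefore ∮_C F · dr = 2000π.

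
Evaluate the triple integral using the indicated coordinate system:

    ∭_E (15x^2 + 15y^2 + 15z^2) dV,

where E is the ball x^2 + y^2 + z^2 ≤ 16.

In spherical coordinates, x = ρ sin(φ) cos(θ), y = ρ sin(φ) sin(θ), z = ρ cos(φ), and dV = ρ^2 sin(φ) dρ dφ dθ.

The integrand becomes 15ρ^2, so

    ∭_E (15x^2 + 15y^2 + 15z^2) dV = ∫_{0}^{2π} ∫_{0}^{π} ∫_{0}^{4} (15ρ^2) · ρ^2 sin(φ) dρ dφ dθ.

Inner (ρ): 3072sin(φ).
Middle (φ): 6144.
Outer (θ): 12288π.

Therefore the triple integral equals 12288π.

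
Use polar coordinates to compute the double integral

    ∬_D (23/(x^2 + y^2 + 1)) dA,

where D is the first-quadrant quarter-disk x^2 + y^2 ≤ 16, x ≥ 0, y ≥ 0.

The region D is 0 ≤ r ≤ 4, 0 ≤ θ ≤ π/2 in polar coordinates, where x = r cos(θ), y = r sin(θ), and dA = r dr dθ.

Under the substitution, the integrand becomes 23/(r^2 + 1), so

    ∬_D (23/(x^2 + y^2 + 1)) dA = ∫_{0}^{π/2} ∫_{0}^{4} (23/(r^2 + 1)) · r dr dθ.

Inner integral (in r): ∫_{0}^{4} (23/(r^2 + 1)) · r dr = 23log(17)/2.

Outer integral (in θ): ∫_{0}^{π/2} (23log(17)/2) dθ = 23π log(17)/4.

Therefore ∬_D (23/(x^2 + y^2 + 1)) dA = 23π log(17)/4.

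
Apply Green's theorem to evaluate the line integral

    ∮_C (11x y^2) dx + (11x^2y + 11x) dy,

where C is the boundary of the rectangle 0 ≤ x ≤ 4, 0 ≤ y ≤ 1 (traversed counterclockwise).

Green's theorem converts the closed line integral into a double integral over the enclosed region D:

    ∮_C P dx + Q dy = ∬_D (∂Q/∂x - ∂P/∂y) dA.

Here P = 11x y^2, Q = 11x^2y + 11x, so

    ∂Q/∂x = 22x y + 11,    ∂P/∂y = 22x y,
    ∂Q/∂x - ∂P/∂y = 11.

D is the region 0 ≤ x ≤ 4, 0 ≤ y ≤ 1. Evaluating the double integral:

    ∬_D (11) dA = ∫_0^{4} ∫_0^{1} (11) dy dx.

Inner (y from 0 to 1): 11.
Outer (x from 0 to 4): 44.

Therefore ∮_C P dx + Q dy = 44.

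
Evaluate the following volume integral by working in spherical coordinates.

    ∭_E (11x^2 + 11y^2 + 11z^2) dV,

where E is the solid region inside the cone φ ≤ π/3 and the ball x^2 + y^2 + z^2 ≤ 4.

In spherical coordinates, x = ρ sin(φ) cos(θ), y = ρ sin(φ) sin(θ), z = ρ cos(φ), and dV = ρ^2 sin(φ) dρ dφ dθ.

The integrand becomes 11ρ^2, so

    ∭_E (11x^2 + 11y^2 + 11z^2) dV = ∫_{0}^{2π} ∫_{0}^{π/3} ∫_{0}^{2} (11ρ^2) · ρ^2 sin(φ) dρ dφ dθ.

Inner (ρ): 352sin(φ)/5.
Middle (φ): 176/5.
Outer (θ): 352π/5.

Therefore the triple integral equals 352π/5.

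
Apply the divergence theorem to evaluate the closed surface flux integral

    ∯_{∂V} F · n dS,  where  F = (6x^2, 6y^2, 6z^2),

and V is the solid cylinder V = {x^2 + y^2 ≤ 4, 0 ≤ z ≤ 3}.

By the divergence theorem,

    ∯_{∂V} F · n dS = ∭_V (∇ · F) dV.

Compute the divergence:
    ∇ · F = ∂F_x/∂x + ∂F_y/∂y + ∂F_z/∂z = 12x + 12y + 12z.

In cylindrical coordinates, x = r cos(θ), y = r sin(θ), z = z, dV = r dr dθ dz, with 0 ≤ r ≤ 2, 0 ≤ θ ≤ 2π, 0 ≤ z ≤ 3.

The integrand, after substitution and multiplying by the volume element, becomes (12sqrt(2)r sin(θ + π/4) + 12z) · r, so

    ∭_V (∇·F) dV = ∫_0^{2π} ∫_0^{2} ∫_0^{3} (12sqrt(2)r sin(θ + π/4) + 12z) · r dz dr dθ.

Inner (z from 0 to 3): 18r (2sqrt(2)r sin(θ + π/4) + 3).
Middle (r from 0 to 2): 96sqrt(2)sin(θ + π/4) + 108.
Outer (θ from 0 to 2π): 216π.

Therefore ∯_{∂V} F · n dS = 216π.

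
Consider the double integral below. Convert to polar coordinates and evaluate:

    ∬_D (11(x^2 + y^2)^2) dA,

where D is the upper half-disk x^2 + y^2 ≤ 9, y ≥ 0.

The region D is 0 ≤ r ≤ 3, 0 ≤ θ ≤ π in polar coordinates, where x = r cos(θ), y = r sin(θ), and dA = r dr dθ.

Under the substitution, the integrand becomes 11r^4, so

    ∬_D (11(x^2 + y^2)^2) dA = ∫_{0}^{π} ∫_{0}^{3} (11r^4) · r dr dθ.

Inner integral (in r): ∫_{0}^{3} (11r^4) · r dr = 2673/2.

Outer integral (in θ): ∫_{0}^{π} (2673/2) dθ = 2673π/2.

Therefore ∬_D (11(x^2 + y^2)^2) dA = 2673π/2.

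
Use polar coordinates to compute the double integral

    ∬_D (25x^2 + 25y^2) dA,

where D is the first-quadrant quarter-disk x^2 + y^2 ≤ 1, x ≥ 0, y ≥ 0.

The region D is 0 ≤ r ≤ 1, 0 ≤ θ ≤ π/2 in polar coordinates, where x = r cos(θ), y = r sin(θ), and dA = r dr dθ.

Under the substitution, the integrand becomes 25r^2, so

    ∬_D (25x^2 + 25y^2) dA = ∫_{0}^{π/2} ∫_{0}^{1} (25r^2) · r dr dθ.

Inner integral (in r): ∫_{0}^{1} (25r^2) · r dr = 25/4.

Outer integral (in θ): ∫_{0}^{π/2} (25/4) dθ = 25π/8.

Therefore ∬_D (25x^2 + 25y^2) dA = 25π/8.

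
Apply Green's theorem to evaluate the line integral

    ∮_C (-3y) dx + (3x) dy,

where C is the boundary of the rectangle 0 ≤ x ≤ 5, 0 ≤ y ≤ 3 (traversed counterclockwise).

Green's theorem converts the closed line integral into a double integral over the enclosed region D:

    ∮_C P dx + Q dy = ∬_D (∂Q/∂x - ∂P/∂y) dA.

Here P = -3y, Q = 3x, so

    ∂Q/∂x = 3,    ∂P/∂y = -3,
    ∂Q/∂x - ∂P/∂y = 6.

D is the region 0 ≤ x ≤ 5, 0 ≤ y ≤ 3. Evaluating the double integral:

    ∬_D (6) dA = ∫_0^{5} ∫_0^{3} (6) dy dx.

Inner (y from 0 to 3): 18.
Outer (x from 0 to 5): 90.

Therefore ∮_C P dx + Q dy = 90.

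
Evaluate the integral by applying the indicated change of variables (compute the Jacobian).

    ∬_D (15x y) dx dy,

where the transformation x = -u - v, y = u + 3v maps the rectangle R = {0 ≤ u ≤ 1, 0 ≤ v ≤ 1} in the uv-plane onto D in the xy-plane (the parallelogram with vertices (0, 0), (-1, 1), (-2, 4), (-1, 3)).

Compute the Jacobian determinant of (x, y) with respect to (u, v):

    ∂(x,y)/∂(u,v) = | -1  -1 | = (-1)(3) - (-1)(1) = -2.
                   | 1  3 |

Its absolute value is |J| = 2 (the area scaling factor).

Substituting x = -u - v, y = u + 3v into the integrand,

    15x y → -15u^2 - 60u v - 45v^2,

so the integral becomes

    ∬_R (-15u^2 - 60u v - 45v^2) · |J| du dv = ∫_0^1 ∫_0^1 (-30u^2 - 120u v - 90v^2) dv du.

Inner (v): -30u^2 - 60u - 30.
Outer (u): -70.

Therefore ∬_D (15x y) dx dy = -70.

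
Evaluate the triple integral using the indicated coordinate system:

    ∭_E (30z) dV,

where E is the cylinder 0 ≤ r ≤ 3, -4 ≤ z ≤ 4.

In cylindrical coordinates, x = r cos(θ), y = r sin(θ), z = z, and dV = r dr dθ dz.

The integrand becomes 30z, so

    ∭_E (30z) dV = ∫_{0}^{2π} ∫_{0}^{3} ∫_{-4}^{4} (30z) · r dz dr dθ.

Inner (z): 0.
Middle (r from 0 to 3): 0.
Outer (θ): 0.

Therefore the triple integral equals 0.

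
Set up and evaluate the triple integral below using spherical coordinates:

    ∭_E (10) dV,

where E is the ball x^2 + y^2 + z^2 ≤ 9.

In spherical coordinates, x = ρ sin(φ) cos(θ), y = ρ sin(φ) sin(θ), z = ρ cos(φ), and dV = ρ^2 sin(φ) dρ dφ dθ.

The integrand becomes 10, so

    ∭_E (10) dV = ∫_{0}^{2π} ∫_{0}^{π} ∫_{0}^{3} (10) · ρ^2 sin(φ) dρ dφ dθ.

Inner (ρ): 90sin(φ).
Middle (φ): 180.
Outer (θ): 360π.

Therefore the triple integral equals 360π.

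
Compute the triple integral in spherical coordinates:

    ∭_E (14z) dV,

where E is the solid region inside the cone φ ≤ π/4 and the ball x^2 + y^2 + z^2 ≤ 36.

In spherical coordinates, x = ρ sin(φ) cos(θ), y = ρ sin(φ) sin(θ), z = ρ cos(φ), and dV = ρ^2 sin(φ) dρ dφ dθ.

The integrand becomes 14ρ cos(φ), so

    ∭_E (14z) dV = ∫_{0}^{2π} ∫_{0}^{π/4} ∫_{0}^{6} (14ρ cos(φ)) · ρ^2 sin(φ) dρ dφ dθ.

Inner (ρ): 2268sin(2φ).
Middle (φ): 1134.
Outer (θ): 2268π.

Therefore the triple integral equals 2268π.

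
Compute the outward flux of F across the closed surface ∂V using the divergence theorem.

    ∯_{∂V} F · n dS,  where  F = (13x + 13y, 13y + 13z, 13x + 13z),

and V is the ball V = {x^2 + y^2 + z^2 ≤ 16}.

By the divergence theorem,

    ∯_{∂V} F · n dS = ∭_V (∇ · F) dV.

Compute the divergence:
    ∇ · F = ∂F_x/∂x + ∂F_y/∂y + ∂F_z/∂z = 13 + 13 + 13 = 39.

In spherical coordinates, x = ρ sin(φ) cos(θ), y = ρ sin(φ) sin(θ), z = ρ cos(φ), dV = ρ^2 sin(φ) dρ dφ dθ, with 0 ≤ ρ ≤ 4, 0 ≤ φ ≤ π, 0 ≤ θ ≤ 2π.

The integrand, after substitution and multiplying by the volume element, becomes (39) · ρ^2 sin(φ), so

    ∭_V (∇·F) dV = ∫_0^{2π} ∫_0^{π} ∫_0^{4} (39) · ρ^2 sin(φ) dρ dφ dθ.

Inner (ρ from 0 to 4): 832sin(φ).
Middle (φ from 0 to π): 1664.
Outer (θ from 0 to 2π): 3328π.

Therefore ∯_{∂V} F · n dS = 3328π.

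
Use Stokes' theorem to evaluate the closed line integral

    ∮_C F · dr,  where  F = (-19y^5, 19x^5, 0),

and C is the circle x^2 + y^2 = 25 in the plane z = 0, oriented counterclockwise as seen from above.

Let S be the flat disk x^2 + y^2 ≤ 25 in the plane z = 0, with upward unit normal n̂ = ẑ. By Stokes' theorem,

    ∮_C F · dr = ∬_S (∇ × F) · n̂ dS = ∬_D (curl F)_z dA,

where D is the disk x^2 + y^2 ≤ 25.

Compute the curl of F = (-19y^5, 19x^5, 0):
    (∇ × F)_x = ∂F_z/∂y - ∂F_y/∂z = 0,
    (∇ × F)_y = ∂F_x/∂z - ∂F_z/∂x = 0,
    (∇ × F)_z = ∂F_y/∂x - ∂F_x/∂y = 95x^4 + 95y^4.

On z = 0, (curl F)_z = 95x^4 + 95y^4.

Convert to polar (x = r cos θ, y = r sin θ, dA = r dr dθ); the integrand becomes 95r^4(sin(θ)^4 + cos(θ)^4), so

    ∬_D (curl F)_z dA = ∫_0^{2π} ∫_0^{5} (95r^4(sin(θ)^4 + cos(θ)^4)) · r dr dθ.

Inner (r from 0 to 5): 1484375sin(θ)^4/6 + 1484375cos(θ)^4/6.
Outer (θ from 0 to 2π): 1484375π/4.

Therefore ∮_C F · dr = 1484375π/4.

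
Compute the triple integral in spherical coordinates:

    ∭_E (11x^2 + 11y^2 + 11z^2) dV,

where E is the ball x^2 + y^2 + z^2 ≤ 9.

In spherical coordinates, x = ρ sin(φ) cos(θ), y = ρ sin(φ) sin(θ), z = ρ cos(φ), and dV = ρ^2 sin(φ) dρ dφ dθ.

The integrand becomes 11ρ^2, so

    ∭_E (11x^2 + 11y^2 + 11z^2) dV = ∫_{0}^{2π} ∫_{0}^{π} ∫_{0}^{3} (11ρ^2) · ρ^2 sin(φ) dρ dφ dθ.

Inner (ρ): 2673sin(φ)/5.
Middle (φ): 5346/5.
Outer (θ): 10692π/5.

Therefore the triple integral equals 10692π/5.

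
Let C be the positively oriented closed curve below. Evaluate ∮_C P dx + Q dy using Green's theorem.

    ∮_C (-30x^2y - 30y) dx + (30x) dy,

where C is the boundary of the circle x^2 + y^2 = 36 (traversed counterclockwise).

Green's theorem converts the closed line integral into a double integral over the enclosed region D:

    ∮_C P dx + Q dy = ∬_D (∂Q/∂x - ∂P/∂y) dA.

Here P = -30x^2y - 30y, Q = 30x, so

    ∂Q/∂x = 30,    ∂P/∂y = -30x^2 - 30,
    ∂Q/∂x - ∂P/∂y = 30x^2 + 60.

D is the region x^2 + y^2 ≤ 36. Evaluating the double integral:

In polar coordinates (x = r cos θ, y = r sin θ, dA = r dr dθ) the integrand becomes 30r^2cos(θ)^2 + 60, so

    ∬_D (30x^2 + 60) dA = ∫_0^{2π} ∫_0^{6} (30r^2cos(θ)^2 + 60) · r dr dθ.

Inner (r from 0 to 6): 9720cos(θ)^2 + 1080.
Outer (θ from 0 to 2π): 11880π.

Therefore ∮_C P dx + Q dy = 11880π.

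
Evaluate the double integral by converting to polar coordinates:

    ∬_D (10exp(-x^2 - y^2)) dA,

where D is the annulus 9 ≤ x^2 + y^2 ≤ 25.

The region D is 3 ≤ r ≤ 5, 0 ≤ θ ≤ 2π in polar coordinates, where x = r cos(θ), y = r sin(θ), and dA = r dr dθ.

Under the substitution, the integrand becomes 10exp(-r^2), so

    ∬_D (10exp(-x^2 - y^2)) dA = ∫_{0}^{2π} ∫_{3}^{5} (10exp(-r^2)) · r dr dθ.

Inner integral (in r): ∫_{3}^{5} (10exp(-r^2)) · r dr = -(5 - 5exp(16))exp(-25).

Outer integral (in θ): ∫_{0}^{2π} (-(5 - 5exp(16))exp(-25)) dθ = -10π (1 - exp(16))exp(-25).

Therefore ∬_D (10exp(-x^2 - y^2)) dA = -10π (1 - exp(16))exp(-25).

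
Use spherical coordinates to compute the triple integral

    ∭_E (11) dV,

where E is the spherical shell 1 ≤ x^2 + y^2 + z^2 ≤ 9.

In spherical coordinates, x = ρ sin(φ) cos(θ), y = ρ sin(φ) sin(θ), z = ρ cos(φ), and dV = ρ^2 sin(φ) dρ dφ dθ.

The integrand becomes 11, so

    ∭_E (11) dV = ∫_{0}^{2π} ∫_{0}^{π} ∫_{1}^{3} (11) · ρ^2 sin(φ) dρ dφ dθ.

Inner (ρ): 286sin(φ)/3.
Middle (φ): 572/3.
Outer (θ): 1144π/3.

Therefore the triple integral equals 1144π/3.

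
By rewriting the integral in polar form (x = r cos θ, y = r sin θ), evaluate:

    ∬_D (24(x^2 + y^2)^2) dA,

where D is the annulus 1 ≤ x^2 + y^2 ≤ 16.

The region D is 1 ≤ r ≤ 4, 0 ≤ θ ≤ 2π in polar coordinates, where x = r cos(θ), y = r sin(θ), and dA = r dr dθ.

Under the substitution, the integrand becomes 24r^4, so

    ∬_D (24(x^2 + y^2)^2) dA = ∫_{0}^{2π} ∫_{1}^{4} (24r^4) · r dr dθ.

Inner integral (in r): ∫_{1}^{4} (24r^4) · r dr = 16380.

Outer integral (in θ): ∫_{0}^{2π} (16380) dθ = 32760π.

Therefore ∬_D (24(x^2 + y^2)^2) dA = 32760π.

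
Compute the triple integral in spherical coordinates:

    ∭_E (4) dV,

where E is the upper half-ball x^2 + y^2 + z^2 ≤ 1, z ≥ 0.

In spherical coordinates, x = ρ sin(φ) cos(θ), y = ρ sin(φ) sin(θ), z = ρ cos(φ), and dV = ρ^2 sin(φ) dρ dφ dθ.

The integrand becomes 4, so

    ∭_E (4) dV = ∫_{0}^{2π} ∫_{0}^{π/2} ∫_{0}^{1} (4) · ρ^2 sin(φ) dρ dφ dθ.

Inner (ρ): 4sin(φ)/3.
Middle (φ): 4/3.
Outer (θ): 8π/3.

Therefore the triple integral equals 8π/3.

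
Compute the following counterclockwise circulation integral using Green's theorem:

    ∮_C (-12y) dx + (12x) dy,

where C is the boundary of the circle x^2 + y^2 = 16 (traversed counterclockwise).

Green's theorem converts the closed line integral into a double integral over the enclosed region D:

    ∮_C P dx + Q dy = ∬_D (∂Q/∂x - ∂P/∂y) dA.

Here P = -12y, Q = 12x, so

    ∂Q/∂x = 12,    ∂P/∂y = -12,
    ∂Q/∂x - ∂P/∂y = 24.

D is the region x^2 + y^2 ≤ 16. Evaluating the double integral:

In polar coordinates (x = r cos θ, y = r sin θ, dA = r dr dθ) the integrand becomes 24, so

    ∬_D (24) dA = ∫_0^{2π} ∫_0^{4} (24) · r dr dθ.

Inner (r from 0 to 4): 192.
Outer (θ from 0 to 2π): 384π.

Therefore ∮_C P dx + Q dy = 384π.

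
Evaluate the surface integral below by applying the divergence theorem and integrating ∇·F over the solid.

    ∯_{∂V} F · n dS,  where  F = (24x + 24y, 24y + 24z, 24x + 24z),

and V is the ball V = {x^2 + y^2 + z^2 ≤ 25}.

By the divergence theorem,

    ∯_{∂V} F · n dS = ∭_V (∇ · F) dV.

Compute the divergence:
    ∇ · F = ∂F_x/∂x + ∂F_y/∂y + ∂F_z/∂z = 24 + 24 + 24 = 72.

In spherical coordinates, x = ρ sin(φ) cos(θ), y = ρ sin(φ) sin(θ), z = ρ cos(φ), dV = ρ^2 sin(φ) dρ dφ dθ, with 0 ≤ ρ ≤ 5, 0 ≤ φ ≤ π, 0 ≤ θ ≤ 2π.

The integrand, after substitution and multiplying by the volume element, becomes (72) · ρ^2 sin(φ), so

    ∭_V (∇·F) dV = ∫_0^{2π} ∫_0^{π} ∫_0^{5} (72) · ρ^2 sin(φ) dρ dφ dθ.

Inner (ρ from 0 to 5): 3000sin(φ).
Middle (φ from 0 to π): 6000.
Outer (θ from 0 to 2π): 12000π.

Therefore ∯_{∂V} F · n dS = 12000π.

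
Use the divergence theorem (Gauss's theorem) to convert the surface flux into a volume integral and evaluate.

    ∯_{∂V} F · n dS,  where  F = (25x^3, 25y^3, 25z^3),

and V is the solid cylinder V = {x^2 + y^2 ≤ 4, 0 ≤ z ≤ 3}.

By the divergence theorem,

    ∯_{∂V} F · n dS = ∭_V (∇ · F) dV.

Compute the divergence:
    ∇ · F = ∂F_x/∂x + ∂F_y/∂y + ∂F_z/∂z = 75x^2 + 75y^2 + 75z^2.

In cylindrical coordinates, x = r cos(θ), y = r sin(θ), z = z, dV = r dr dθ dz, with 0 ≤ r ≤ 2, 0 ≤ θ ≤ 2π, 0 ≤ z ≤ 3.

The integrand, after substitution and multiplying by the volume element, becomes (75r^2 + 75z^2) · r, so

    ∭_V (∇·F) dV = ∫_0^{2π} ∫_0^{2} ∫_0^{3} (75r^2 + 75z^2) · r dz dr dθ.

Inner (z from 0 to 3): 225r (r^2 + 3).
Middle (r from 0 to 2): 2250.
Outer (θ from 0 to 2π): 4500π.

Therefore ∯_{∂V} F · n dS = 4500π.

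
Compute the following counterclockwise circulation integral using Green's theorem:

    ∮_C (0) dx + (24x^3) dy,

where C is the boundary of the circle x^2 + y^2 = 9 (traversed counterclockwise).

Green's theorem converts the closed line integral into a double integral over the enclosed region D:

    ∮_C P dx + Q dy = ∬_D (∂Q/∂x - ∂P/∂y) dA.

Here P = 0, Q = 24x^3, so

    ∂Q/∂x = 72x^2,    ∂P/∂y = 0,
    ∂Q/∂x - ∂P/∂y = 72x^2.

D is the region x^2 + y^2 ≤ 9. Evaluating the double integral:

In polar coordinates (x = r cos θ, y = r sin θ, dA = r dr dθ) the integrand becomes 72r^2cos(θ)^2, so

    ∬_D (72x^2) dA = ∫_0^{2π} ∫_0^{3} (72r^2cos(θ)^2) · r dr dθ.

Inner (r from 0 to 3): 1458cos(θ)^2.
Outer (θ from 0 to 2π): 1458π.

Therefore ∮_C P dx + Q dy = 1458π.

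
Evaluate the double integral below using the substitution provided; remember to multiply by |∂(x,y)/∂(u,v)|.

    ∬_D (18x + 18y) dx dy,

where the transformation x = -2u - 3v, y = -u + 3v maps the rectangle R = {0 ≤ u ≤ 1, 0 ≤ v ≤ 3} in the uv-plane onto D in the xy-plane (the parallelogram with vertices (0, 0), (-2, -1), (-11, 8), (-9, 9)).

Compute the Jacobian determinant of (x, y) with respect to (u, v):

    ∂(x,y)/∂(u,v) = | -2  -3 | = (-2)(3) - (-3)(-1) = -9.
                   | -1  3 |

Its absolute value is |J| = 9 (the area scaling factor).

Substituting x = -2u - 3v, y = -u + 3v into the integrand,

    18x + 18y → -54u,

so the integral becomes

    ∬_R (-54u) · |J| du dv = ∫_0^1 ∫_0^3 (-486u) dv du.

Inner (v): -1458u.
Outer (u): -729.

Therefore ∬_D (18x + 18y) dx dy = -729.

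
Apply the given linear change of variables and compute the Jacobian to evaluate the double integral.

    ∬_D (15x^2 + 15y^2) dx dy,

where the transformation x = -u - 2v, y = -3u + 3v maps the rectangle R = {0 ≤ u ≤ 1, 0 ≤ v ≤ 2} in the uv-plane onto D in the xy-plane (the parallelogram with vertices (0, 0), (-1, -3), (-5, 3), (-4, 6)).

Compute the Jacobian determinant of (x, y) with respect to (u, v):

    ∂(x,y)/∂(u,v) = | -1  -2 | = (-1)(3) - (-2)(-3) = -9.
                   | -3  3 |

Its absolute value is |J| = 9 (the area scaling factor).

Substituting x = -u - 2v, y = -3u + 3v into the integrand,

    15x^2 + 15y^2 → 150u^2 - 210u v + 195v^2,

so the integral becomes

    ∬_R (150u^2 - 210u v + 195v^2) · |J| du dv = ∫_0^1 ∫_0^2 (1350u^2 - 1890u v + 1755v^2) dv du.

Inner (v): 2700u^2 - 3780u + 4680.
Outer (u): 3690.

Therefore ∬_D (15x^2 + 15y^2) dx dy = 3690.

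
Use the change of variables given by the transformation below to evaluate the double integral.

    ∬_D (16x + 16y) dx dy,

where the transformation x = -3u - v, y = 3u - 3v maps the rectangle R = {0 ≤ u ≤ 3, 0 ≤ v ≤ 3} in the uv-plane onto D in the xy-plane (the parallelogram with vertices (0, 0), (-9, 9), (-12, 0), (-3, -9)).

Compute the Jacobian determinant of (x, y) with respect to (u, v):

    ∂(x,y)/∂(u,v) = | -3  -1 | = (-3)(-3) - (-1)(3) = 12.
                   | 3  -3 |

Its absolute value is |J| = 12 (the area scaling factor).

Substituting x = -3u - v, y = 3u - 3v into the integrand,

    16x + 16y → -64v,

so the integral becomes

    ∬_R (-64v) · |J| du dv = ∫_0^3 ∫_0^3 (-768v) dv du.

Inner (v): -3456.
Outer (u): -10368.

Therefore ∬_D (16x + 16y) dx dy = -10368.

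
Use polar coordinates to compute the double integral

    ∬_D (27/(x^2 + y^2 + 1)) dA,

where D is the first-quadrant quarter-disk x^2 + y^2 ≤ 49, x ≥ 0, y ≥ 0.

The region D is 0 ≤ r ≤ 7, 0 ≤ θ ≤ π/2 in polar coordinates, where x = r cos(θ), y = r sin(θ), and dA = r dr dθ.

Under the substitution, the integrand becomes 27/(r^2 + 1), so

    ∬_D (27/(x^2 + y^2 + 1)) dA = ∫_{0}^{π/2} ∫_{0}^{7} (27/(r^2 + 1)) · r dr dθ.

Inner integral (in r): ∫_{0}^{7} (27/(r^2 + 1)) · r dr = 27log(50)/2.

Outer integral (in θ): ∫_{0}^{π/2} (27log(50)/2) dθ = 27π log(50)/4.

Therefore ∬_D (27/(x^2 + y^2 + 1)) dA = 27π log(50)/4.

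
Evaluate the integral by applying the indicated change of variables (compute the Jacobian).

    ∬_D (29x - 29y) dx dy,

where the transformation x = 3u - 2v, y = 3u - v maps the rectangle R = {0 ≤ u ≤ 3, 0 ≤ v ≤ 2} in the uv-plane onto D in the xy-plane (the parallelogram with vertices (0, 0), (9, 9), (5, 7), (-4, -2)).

Compute the Jacobian determinant of (x, y) with respect to (u, v):

    ∂(x,y)/∂(u,v) = | 3  -2 | = (3)(-1) - (-2)(3) = 3.
                   | 3  -1 |

Its absolute value is |J| = 3 (the area scaling factor).

Substituting x = 3u - 2v, y = 3u - v into the integrand,

    29x - 29y → -29v,

so the integral becomes

    ∬_R (-29v) · |J| du dv = ∫_0^3 ∫_0^2 (-87v) dv du.

Inner (v): -174.
Outer (u): -522.

Therefore ∬_D (29x - 29y) dx dy = -522.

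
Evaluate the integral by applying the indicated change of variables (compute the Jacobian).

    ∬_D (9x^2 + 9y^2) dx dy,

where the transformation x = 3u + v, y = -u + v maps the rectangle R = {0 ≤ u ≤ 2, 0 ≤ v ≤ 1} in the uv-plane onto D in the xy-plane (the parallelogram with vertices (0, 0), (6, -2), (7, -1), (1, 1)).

Compute the Jacobian determinant of (x, y) with respect to (u, v):

    ∂(x,y)/∂(u,v) = | 3  1 | = (3)(1) - (1)(-1) = 4.
                   | -1  1 |

Its absolute value is |J| = 4 (the area scaling factor).

Substituting x = 3u + v, y = -u + v into the integrand,

    9x^2 + 9y^2 → 90u^2 + 36u v + 18v^2,

so the integral becomes

    ∬_R (90u^2 + 36u v + 18v^2) · |J| du dv = ∫_0^2 ∫_0^1 (360u^2 + 144u v + 72v^2) dv du.

Inner (v): 360u^2 + 72u + 24.
Outer (u): 1152.

Therefore ∬_D (9x^2 + 9y^2) dx dy = 1152.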